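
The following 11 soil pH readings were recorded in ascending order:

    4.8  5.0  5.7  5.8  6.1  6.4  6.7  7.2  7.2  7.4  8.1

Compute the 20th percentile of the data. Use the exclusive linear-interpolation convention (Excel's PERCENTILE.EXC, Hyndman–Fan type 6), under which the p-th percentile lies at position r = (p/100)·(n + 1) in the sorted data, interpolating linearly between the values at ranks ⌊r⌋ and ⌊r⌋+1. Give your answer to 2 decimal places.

5.28

n = 11.
r = (20/100)·(11 + 1) = 2.4.
Rank 2 is 5.0 and rank 3 is 5.7.
Interpolate: 5.0 + 0.4·(5.7 − 5.0) = 5.0 + 0.4·0.7 = 5.28.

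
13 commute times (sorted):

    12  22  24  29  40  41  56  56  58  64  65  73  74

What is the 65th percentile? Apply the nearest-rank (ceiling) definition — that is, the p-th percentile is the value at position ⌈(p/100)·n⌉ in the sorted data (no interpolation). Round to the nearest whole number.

58

n = 13.
Position = ⌈65/100 · 13⌉ = ⌈8.45⌉ = 9.
The value at rank 9 is 58.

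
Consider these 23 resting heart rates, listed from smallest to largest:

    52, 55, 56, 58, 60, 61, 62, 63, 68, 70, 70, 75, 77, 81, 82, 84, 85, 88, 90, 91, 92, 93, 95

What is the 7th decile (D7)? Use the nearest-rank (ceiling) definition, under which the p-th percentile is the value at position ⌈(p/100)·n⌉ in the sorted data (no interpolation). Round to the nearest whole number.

85

n = 23.
Position = ⌈70/100 · 23⌉ = ⌈16.1⌉ = 17.
The value at rank 17 is 85.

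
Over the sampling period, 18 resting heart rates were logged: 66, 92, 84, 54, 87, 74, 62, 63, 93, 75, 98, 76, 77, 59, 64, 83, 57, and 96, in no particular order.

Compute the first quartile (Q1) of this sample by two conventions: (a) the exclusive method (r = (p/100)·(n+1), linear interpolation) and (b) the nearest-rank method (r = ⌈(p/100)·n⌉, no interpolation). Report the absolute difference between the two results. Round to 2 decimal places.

0.25

Sorted: 54, 57, 59, 62, 63, 64, 66, 74, 75, 76, 77, 83, 84, 87, 92, 93, 96, 98.
n = 18.
(a) r = 4.75; between ranks 4 (62) and 5 (63): 62.75.
(b) the nearest-rank method: rank 5 → 63.
|62.75 − 63| = 0.25.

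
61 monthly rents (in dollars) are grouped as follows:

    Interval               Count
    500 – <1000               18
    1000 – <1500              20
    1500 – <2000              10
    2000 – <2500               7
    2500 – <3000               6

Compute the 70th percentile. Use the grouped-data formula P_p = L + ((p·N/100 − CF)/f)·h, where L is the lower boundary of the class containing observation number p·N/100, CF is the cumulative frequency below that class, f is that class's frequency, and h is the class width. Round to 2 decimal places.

N = 61; target position k = 70/100 · 61 = 42.7.
Cumulative frequencies: 18, 38, 48, 55, 61.
Observation 42.7 falls in the class 1500 – <2000.
L = 1500, CF = 38, f = 10, h = 500.
P70 = 1500 + ((42.7 − 38)/10)·500 = 1500 + 235 = 1735.

1735.00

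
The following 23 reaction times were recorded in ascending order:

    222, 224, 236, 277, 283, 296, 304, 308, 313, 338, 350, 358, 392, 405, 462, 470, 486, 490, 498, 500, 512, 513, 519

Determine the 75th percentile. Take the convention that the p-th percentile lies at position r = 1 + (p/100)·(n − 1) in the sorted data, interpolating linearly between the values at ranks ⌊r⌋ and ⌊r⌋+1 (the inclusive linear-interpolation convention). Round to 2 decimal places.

n = 23.
r = 1 + (75/100)·(23 − 1) = 1 + 16.5 = 17.5.
Rank 17 is 486 and rank 18 is 490.
Interpolate: 486 + 0.5·(490 − 486) = 486 + 0.5·4 = 488.

488.00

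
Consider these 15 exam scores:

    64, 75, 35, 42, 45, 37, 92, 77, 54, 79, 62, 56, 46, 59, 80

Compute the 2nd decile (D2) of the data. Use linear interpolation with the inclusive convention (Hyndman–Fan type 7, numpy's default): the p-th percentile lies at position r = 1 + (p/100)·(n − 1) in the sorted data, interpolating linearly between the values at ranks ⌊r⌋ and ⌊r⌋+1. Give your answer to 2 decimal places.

Sorted: 35, 37, 42, 45, 46, 54, 56, 59, 62, 64, 75, 77, 79, 80, 92.
n = 15.
r = 1 + (20/100)·(15 − 1) = 1 + 2.8 = 3.8.
Rank 3 is 42 and rank 4 is 45.
Interpolate: 42 + 0.8·(45 − 42) = 42 + 0.8·3 = 44.4.

44.40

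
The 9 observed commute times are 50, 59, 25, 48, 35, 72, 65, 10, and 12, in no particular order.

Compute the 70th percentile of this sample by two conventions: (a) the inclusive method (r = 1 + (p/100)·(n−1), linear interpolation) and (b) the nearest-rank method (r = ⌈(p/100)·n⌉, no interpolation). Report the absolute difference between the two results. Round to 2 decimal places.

3.60

Sorted: 10, 12, 25, 35, 48, 50, 59, 65, 72.
n = 9.
(a) r = 6.6; between ranks 6 (50) and 7 (59): 55.4.
(b) the nearest-rank method: rank 7 → 59.
|55.4 − 59| = 3.6.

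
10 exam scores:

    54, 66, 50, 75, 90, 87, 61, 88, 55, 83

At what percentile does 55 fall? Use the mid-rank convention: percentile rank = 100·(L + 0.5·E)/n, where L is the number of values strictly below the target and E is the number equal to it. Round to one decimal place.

25.0

Sorted: 50, 54, 55, 61, 66, 75, 83, 87, 88, 90.
Count below 55: L = 2; count equal: E = 1; n = 10.
Percentile rank = 100·(2 + 0.5·1)/10 = 100·2.5/10 = 25.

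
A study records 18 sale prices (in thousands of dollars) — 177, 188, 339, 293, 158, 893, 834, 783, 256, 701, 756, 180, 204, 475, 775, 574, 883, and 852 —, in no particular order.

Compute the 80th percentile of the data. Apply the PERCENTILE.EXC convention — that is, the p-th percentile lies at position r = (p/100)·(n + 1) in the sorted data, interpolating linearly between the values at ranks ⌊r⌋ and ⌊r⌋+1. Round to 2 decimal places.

Sorted: 158, 177, 180, 188, 204, 256, 293, 339, 475, 574, 701, 756, 775, 783, 834, 852, 883, 893.
n = 18.
r = (80/100)·(18 + 1) = 15.2.
Rank 15 is 834 and rank 16 is 852.
Interpolate: 834 + 0.2·(852 − 834) = 834 + 0.2·18 = 837.6.

837.60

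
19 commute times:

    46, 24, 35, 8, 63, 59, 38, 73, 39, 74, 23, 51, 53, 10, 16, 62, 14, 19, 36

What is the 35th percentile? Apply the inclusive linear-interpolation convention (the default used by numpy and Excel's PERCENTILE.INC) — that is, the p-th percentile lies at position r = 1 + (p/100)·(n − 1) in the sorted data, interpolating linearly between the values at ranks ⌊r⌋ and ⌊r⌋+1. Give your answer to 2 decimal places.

27.30

Sorted: 8, 10, 14, 16, 19, 23, 24, 35, 36, 38, 39, 46, 51, 53, 59, 62, 63, 73, 74.
n = 19.
r = 1 + (35/100)·(19 − 1) = 1 + 6.3 = 7.3.
Rank 7 is 24 and rank 8 is 35.
Interpolate: 24 + 0.3·(35 − 24) = 24 + 0.3·11 = 27.3.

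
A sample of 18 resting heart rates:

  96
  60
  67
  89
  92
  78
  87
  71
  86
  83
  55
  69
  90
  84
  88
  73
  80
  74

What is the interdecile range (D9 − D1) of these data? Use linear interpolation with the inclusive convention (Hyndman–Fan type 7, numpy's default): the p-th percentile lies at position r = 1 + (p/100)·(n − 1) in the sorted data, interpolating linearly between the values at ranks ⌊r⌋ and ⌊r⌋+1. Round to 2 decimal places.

Sorted: 55, 60, 67, 69, 71, 73, 74, 78, 80, 83, 84, 86, 87, 88, 89, 90, 92, 96.
n = 18.
P10: r = 2.7; ranks 2–3 are 60, 67; interpolating gives 64.9.
P90: r = 16.3; ranks 16–17 are 90, 92; interpolating gives 90.6.
Difference: 90.6 − 64.9 = 25.7.

25.70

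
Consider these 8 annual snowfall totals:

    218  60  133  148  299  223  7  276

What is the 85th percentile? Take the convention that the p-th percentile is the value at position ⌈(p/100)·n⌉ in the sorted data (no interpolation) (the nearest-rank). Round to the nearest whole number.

276

Sorted: 7, 60, 133, 148, 218, 223, 276, 299.
n = 8.
Position = ⌈85/100 · 8⌉ = ⌈6.8⌉ = 7.
The value at rank 7 is 276.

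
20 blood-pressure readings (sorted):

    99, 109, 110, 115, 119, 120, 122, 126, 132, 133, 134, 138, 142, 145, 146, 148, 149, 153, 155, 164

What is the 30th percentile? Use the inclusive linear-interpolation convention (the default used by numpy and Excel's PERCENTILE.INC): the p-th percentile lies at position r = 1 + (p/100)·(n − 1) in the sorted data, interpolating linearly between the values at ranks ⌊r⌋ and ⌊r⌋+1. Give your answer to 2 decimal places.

121.40

n = 20.
r = 1 + (30/100)·(20 − 1) = 1 + 5.7 = 6.7.
Rank 6 is 120 and rank 7 is 122.
Interpolate: 120 + 0.7·(122 − 120) = 120 + 0.7·2 = 121.4.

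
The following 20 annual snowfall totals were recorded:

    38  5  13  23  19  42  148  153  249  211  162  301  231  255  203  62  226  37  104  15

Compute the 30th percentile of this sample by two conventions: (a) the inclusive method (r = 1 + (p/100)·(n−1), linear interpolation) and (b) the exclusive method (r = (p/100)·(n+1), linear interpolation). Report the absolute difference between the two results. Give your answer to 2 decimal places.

Sorted: 5, 13, 15, 19, 23, 37, 38, 42, 62, 104, 148, 153, 162, 203, 211, 226, 231, 249, 255, 301.
n = 20.
(a) r = 6.7; between ranks 6 (37) and 7 (38): 37.7.
(b) r = 6.3; between ranks 6 (37) and 7 (38): 37.3.
|37.7 − 37.3| = 0.4.

0.40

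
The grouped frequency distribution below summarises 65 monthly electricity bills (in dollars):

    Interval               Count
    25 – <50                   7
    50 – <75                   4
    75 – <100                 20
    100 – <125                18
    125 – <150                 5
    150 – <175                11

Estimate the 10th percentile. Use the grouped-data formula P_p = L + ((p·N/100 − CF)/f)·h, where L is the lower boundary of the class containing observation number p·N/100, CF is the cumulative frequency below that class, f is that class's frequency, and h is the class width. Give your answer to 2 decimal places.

N = 65; target position k = 10/100 · 65 = 6.5.
Cumulative frequencies: 7, 11, 31, 49, 54, 65.
Observation 6.5 falls in the class 25 – <50.
L = 25, CF = 0, f = 7, h = 25.
P10 = 25 + ((6.5 − 0)/7)·25 = 25 + 23.2143 = 48.2143.

48.21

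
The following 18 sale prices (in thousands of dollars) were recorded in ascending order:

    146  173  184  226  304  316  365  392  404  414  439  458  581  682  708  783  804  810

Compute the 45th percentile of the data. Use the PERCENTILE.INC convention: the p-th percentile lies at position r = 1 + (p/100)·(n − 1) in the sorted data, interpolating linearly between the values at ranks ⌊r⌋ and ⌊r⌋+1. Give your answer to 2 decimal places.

399.80

n = 18.
r = 1 + (45/100)·(18 − 1) = 1 + 7.65 = 8.65.
Rank 8 is 392 and rank 9 is 404.
Interpolate: 392 + 0.65·(404 − 392) = 392 + 0.65·12 = 399.8.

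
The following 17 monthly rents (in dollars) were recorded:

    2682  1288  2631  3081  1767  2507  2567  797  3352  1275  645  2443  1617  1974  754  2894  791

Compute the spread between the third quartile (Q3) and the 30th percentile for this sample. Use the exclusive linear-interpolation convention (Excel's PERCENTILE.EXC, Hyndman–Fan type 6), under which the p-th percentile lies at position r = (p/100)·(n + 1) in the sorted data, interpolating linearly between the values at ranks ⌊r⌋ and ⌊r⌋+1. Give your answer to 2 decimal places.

1376.30

Sorted: 645, 754, 791, 797, 1275, 1288, 1617, 1767, 1974, 2443, 2507, 2567, 2631, 2682, 2894, 3081, 3352.
n = 17.
P30: r = 5.4; ranks 5–6 are 1275, 1288; interpolating gives 1280.2.
P75: r = 13.5; ranks 13–14 are 2631, 2682; interpolating gives 2656.5.
Difference: 2656.5 − 1280.2 = 1376.3.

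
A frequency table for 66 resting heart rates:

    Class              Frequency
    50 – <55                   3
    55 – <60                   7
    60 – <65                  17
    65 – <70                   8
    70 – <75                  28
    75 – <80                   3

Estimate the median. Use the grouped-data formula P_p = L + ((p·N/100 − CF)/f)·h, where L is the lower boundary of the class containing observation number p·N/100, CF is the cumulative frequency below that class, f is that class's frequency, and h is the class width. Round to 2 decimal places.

68.75

N = 66; target position k = 50/100 · 66 = 33.
Cumulative frequencies: 3, 10, 27, 35, 63, 66.
Observation 33 falls in the class 65 – <70.
L = 65, CF = 27, f = 8, h = 5.
P50 = 65 + ((33 − 27)/8)·5 = 65 + 3.75 = 68.75.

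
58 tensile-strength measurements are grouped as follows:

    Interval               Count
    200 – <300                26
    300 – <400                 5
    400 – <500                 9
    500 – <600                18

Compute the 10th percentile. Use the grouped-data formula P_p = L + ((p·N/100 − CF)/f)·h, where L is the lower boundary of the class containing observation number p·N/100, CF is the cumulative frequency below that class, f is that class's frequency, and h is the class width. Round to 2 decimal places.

N = 58; target position k = 10/100 · 58 = 5.8.
Cumulative frequencies: 26, 31, 40, 58.
Observation 5.8 falls in the class 200 – <300.
L = 200, CF = 0, f = 26, h = 100.
P10 = 200 + ((5.8 − 0)/26)·100 = 200 + 22.3077 = 222.308.

222.31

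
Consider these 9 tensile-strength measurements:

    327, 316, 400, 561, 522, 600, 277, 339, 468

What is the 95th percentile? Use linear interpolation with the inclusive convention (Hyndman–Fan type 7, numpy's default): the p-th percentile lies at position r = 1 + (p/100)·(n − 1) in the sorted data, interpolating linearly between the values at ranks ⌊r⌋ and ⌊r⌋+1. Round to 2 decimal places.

584.40

Sorted: 277, 316, 327, 339, 400, 468, 522, 561, 600.
n = 9.
r = 1 + (95/100)·(9 − 1) = 1 + 7.6 = 8.6.
Rank 8 is 561 and rank 9 is 600.
Interpolate: 561 + 0.6·(600 − 561) = 561 + 0.6·39 = 584.4.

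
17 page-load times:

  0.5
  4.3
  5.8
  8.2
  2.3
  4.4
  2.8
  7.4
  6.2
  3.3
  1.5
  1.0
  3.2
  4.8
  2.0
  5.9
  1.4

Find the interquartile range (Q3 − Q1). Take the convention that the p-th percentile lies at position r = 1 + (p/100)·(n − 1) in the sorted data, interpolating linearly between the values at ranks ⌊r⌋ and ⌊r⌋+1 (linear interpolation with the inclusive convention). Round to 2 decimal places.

3.80

Sorted: 0.5, 1.0, 1.4, 1.5, 2.0, 2.3, 2.8, 3.2, 3.3, 4.3, 4.4, 4.8, 5.8, 5.9, 6.2, 7.4, 8.2.
n = 17.
P25: r = 5 (integer) → 2.
P75: r = 13 (integer) → 5.8.
Difference: 5.8 − 2 = 3.8.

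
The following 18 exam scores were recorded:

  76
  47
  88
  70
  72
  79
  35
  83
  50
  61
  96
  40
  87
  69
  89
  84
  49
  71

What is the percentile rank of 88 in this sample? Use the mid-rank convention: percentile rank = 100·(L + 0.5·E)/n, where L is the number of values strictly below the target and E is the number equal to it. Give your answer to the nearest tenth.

86.1

Sorted: 35, 40, 47, 49, 50, 61, 69, 70, 71, 72, 76, 79, 83, 84, 87, 88, 89, 96.
Count below 88: L = 15; count equal: E = 1; n = 18.
Percentile rank = 100·(15 + 0.5·1)/18 = 100·15.5/18 = 86.11.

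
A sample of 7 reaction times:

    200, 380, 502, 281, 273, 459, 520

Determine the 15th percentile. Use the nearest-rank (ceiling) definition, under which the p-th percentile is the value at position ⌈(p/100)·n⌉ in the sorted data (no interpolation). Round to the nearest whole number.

Sorted: 200, 273, 281, 380, 459, 502, 520.
n = 7.
Position = ⌈15/100 · 7⌉ = ⌈1.05⌉ = 2.
The value at rank 2 is 273.

273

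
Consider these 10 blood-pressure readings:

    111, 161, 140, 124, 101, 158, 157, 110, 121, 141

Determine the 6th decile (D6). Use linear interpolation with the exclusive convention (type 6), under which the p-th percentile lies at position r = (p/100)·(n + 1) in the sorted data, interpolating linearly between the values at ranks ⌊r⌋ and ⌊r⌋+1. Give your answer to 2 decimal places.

Sorted: 101, 110, 111, 121, 124, 140, 141, 157, 158, 161.
n = 10.
r = (60/100)·(10 + 1) = 6.6.
Rank 6 is 140 and rank 7 is 141.
Interpolate: 140 + 0.6·(141 − 140) = 140 + 0.6·1 = 140.6.

140.60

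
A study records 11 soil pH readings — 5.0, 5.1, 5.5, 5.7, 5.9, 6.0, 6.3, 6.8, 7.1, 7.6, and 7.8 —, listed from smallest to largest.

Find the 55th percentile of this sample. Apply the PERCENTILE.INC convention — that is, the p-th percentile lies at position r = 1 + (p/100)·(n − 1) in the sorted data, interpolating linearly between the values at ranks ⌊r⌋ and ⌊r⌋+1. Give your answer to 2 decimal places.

n = 11.
r = 1 + (55/100)·(11 − 1) = 1 + 5.5 = 6.5.
Rank 6 is 6.0 and rank 7 is 6.3.
Interpolate: 6.0 + 0.5·(6.3 − 6.0) = 6.0 + 0.5·0.3 = 6.15.

6.15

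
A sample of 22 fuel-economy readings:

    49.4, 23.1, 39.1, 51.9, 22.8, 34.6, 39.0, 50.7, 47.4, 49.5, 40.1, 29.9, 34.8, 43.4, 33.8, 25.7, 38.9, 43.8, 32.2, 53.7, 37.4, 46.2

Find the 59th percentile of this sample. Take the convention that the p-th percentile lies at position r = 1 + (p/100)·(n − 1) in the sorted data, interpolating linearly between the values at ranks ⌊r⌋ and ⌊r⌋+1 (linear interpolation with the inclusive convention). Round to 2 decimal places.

Sorted: 22.8, 23.1, 25.7, 29.9, 32.2, 33.8, 34.6, 34.8, 37.4, 38.9, 39.0, 39.1, 40.1, 43.4, 43.8, 46.2, 47.4, 49.4, 49.5, 50.7, 51.9, 53.7.
n = 22.
r = 1 + (59/100)·(22 − 1) = 1 + 12.39 = 13.39.
Rank 13 is 40.1 and rank 14 is 43.4.
Interpolate: 40.1 + 0.39·(43.4 − 40.1) = 40.1 + 0.39·3.3 = 41.387.

41.39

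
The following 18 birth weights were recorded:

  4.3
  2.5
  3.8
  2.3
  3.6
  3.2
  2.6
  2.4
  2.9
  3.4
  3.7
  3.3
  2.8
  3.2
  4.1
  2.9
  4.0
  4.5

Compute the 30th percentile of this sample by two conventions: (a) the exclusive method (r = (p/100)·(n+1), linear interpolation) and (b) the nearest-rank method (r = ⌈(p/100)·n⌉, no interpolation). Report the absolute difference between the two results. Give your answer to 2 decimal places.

0.03

Sorted: 2.3, 2.4, 2.5, 2.6, 2.8, 2.9, 2.9, 3.2, 3.2, 3.3, 3.4, 3.6, 3.7, 3.8, 4.0, 4.1, 4.3, 4.5.
n = 18.
(a) r = 5.7; between ranks 5 (2.8) and 6 (2.9): 2.87.
(b) the nearest-rank method: rank 6 → 2.9.
|2.87 − 2.9| = 0.03.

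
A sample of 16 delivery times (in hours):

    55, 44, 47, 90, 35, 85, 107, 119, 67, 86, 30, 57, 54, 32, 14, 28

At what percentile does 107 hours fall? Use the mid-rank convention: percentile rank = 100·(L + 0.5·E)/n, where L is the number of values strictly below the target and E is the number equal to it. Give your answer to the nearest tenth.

Sorted: 14, 28, 30, 32, 35, 44, 47, 54, 55, 57, 67, 85, 86, 90, 107, 119.
Count below 107: L = 14; count equal: E = 1; n = 16.
Percentile rank = 100·(14 + 0.5·1)/16 = 100·14.5/16 = 90.62.

90.6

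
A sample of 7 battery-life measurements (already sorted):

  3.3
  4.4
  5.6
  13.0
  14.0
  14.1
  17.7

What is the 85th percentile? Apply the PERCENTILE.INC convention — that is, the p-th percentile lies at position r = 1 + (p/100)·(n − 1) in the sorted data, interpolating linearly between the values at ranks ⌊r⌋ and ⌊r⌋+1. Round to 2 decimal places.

n = 7.
r = 1 + (85/100)·(7 − 1) = 1 + 5.1 = 6.1.
Rank 6 is 14.1 and rank 7 is 17.7.
Interpolate: 14.1 + 0.1·(17.7 − 14.1) = 14.1 + 0.1·3.6 = 14.46.

14.46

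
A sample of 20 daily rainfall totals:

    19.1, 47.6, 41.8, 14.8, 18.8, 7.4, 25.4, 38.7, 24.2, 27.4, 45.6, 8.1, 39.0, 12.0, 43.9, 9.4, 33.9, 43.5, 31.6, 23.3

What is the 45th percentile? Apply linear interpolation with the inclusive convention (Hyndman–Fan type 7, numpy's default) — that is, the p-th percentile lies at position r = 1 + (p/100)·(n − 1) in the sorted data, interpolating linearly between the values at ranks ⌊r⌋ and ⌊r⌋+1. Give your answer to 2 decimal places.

Sorted: 7.4, 8.1, 9.4, 12.0, 14.8, 18.8, 19.1, 23.3, 24.2, 25.4, 27.4, 31.6, 33.9, 38.7, 39.0, 41.8, 43.5, 43.9, 45.6, 47.6.
n = 20.
r = 1 + (45/100)·(20 − 1) = 1 + 8.55 = 9.55.
Rank 9 is 24.2 and rank 10 is 25.4.
Interpolate: 24.2 + 0.55·(25.4 − 24.2) = 24.2 + 0.55·1.2 = 24.86.

24.86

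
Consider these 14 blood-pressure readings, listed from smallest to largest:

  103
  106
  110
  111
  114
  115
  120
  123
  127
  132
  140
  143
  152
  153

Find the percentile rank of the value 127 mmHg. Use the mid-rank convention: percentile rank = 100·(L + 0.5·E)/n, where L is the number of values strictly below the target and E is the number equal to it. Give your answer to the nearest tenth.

60.7

Count below 127: L = 8; count equal: E = 1; n = 14.
Percentile rank = 100·(8 + 0.5·1)/14 = 100·8.5/14 = 60.71.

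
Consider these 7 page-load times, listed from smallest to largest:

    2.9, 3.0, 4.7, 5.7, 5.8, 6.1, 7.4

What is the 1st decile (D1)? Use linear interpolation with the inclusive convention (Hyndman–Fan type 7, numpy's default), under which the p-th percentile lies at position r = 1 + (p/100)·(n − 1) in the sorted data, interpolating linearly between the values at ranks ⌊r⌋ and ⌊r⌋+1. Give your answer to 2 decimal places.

n = 7.
r = 1 + (10/100)·(7 − 1) = 1 + 0.6 = 1.6.
Rank 1 is 2.9 and rank 2 is 3.0.
Interpolate: 2.9 + 0.6·(3.0 − 2.9) = 2.9 + 0.6·0.1 = 2.96.

2.96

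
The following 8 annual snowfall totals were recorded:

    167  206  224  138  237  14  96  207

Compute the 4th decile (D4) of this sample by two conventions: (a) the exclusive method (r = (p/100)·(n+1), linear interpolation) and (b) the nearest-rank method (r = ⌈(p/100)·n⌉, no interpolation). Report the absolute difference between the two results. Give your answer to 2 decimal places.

11.60

Sorted: 14, 96, 138, 167, 206, 207, 224, 237.
n = 8.
(a) r = 3.6; between ranks 3 (138) and 4 (167): 155.4.
(b) the nearest-rank method: rank 4 → 167.
|155.4 − 167| = 11.6.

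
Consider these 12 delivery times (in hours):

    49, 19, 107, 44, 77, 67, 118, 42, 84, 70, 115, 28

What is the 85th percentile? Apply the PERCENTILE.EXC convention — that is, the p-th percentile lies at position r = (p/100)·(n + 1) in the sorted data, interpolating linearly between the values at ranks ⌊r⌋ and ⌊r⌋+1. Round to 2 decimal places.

Sorted: 19, 28, 42, 44, 49, 67, 70, 77, 84, 107, 115, 118.
n = 12.
r = (85/100)·(12 + 1) = 11.05.
Rank 11 is 115 and rank 12 is 118.
Interpolate: 115 + 0.05·(118 − 115) = 115 + 0.05·3 = 115.15.

115.15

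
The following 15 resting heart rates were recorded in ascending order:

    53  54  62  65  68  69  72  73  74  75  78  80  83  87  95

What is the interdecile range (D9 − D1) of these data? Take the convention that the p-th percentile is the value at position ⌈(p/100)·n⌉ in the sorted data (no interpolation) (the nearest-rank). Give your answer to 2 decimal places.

33.00

n = 15.
P10: rank ⌈10/100·15⌉ = 2 → 54.
P90: rank ⌈90/100·15⌉ = 14 → 87.
Difference: 87 − 54 = 33.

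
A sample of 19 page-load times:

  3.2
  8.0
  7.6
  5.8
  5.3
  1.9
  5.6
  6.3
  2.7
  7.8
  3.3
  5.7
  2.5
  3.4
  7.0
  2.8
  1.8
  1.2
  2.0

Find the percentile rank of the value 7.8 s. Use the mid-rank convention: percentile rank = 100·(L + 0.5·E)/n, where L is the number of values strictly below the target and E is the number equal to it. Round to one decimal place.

Sorted: 1.2, 1.8, 1.9, 2.0, 2.5, 2.7, 2.8, 3.2, 3.3, 3.4, 5.3, 5.6, 5.7, 5.8, 6.3, 7.0, 7.6, 7.8, 8.0.
Count below 7.8: L = 17; count equal: E = 1; n = 19.
Percentile rank = 100·(17 + 0.5·1)/19 = 100·17.5/19 = 92.11.

92.1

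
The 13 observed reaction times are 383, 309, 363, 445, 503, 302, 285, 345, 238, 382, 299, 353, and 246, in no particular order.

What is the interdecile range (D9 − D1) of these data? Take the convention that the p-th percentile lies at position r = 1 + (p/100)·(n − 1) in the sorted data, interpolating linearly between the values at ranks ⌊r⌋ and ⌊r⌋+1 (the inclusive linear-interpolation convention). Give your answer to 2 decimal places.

178.80

Sorted: 238, 246, 285, 299, 302, 309, 345, 353, 363, 382, 383, 445, 503.
n = 13.
P10: r = 2.2; ranks 2–3 are 246, 285; interpolating gives 253.8.
P90: r = 11.8; ranks 11–12 are 383, 445; interpolating gives 432.6.
Difference: 432.6 − 253.8 = 178.8.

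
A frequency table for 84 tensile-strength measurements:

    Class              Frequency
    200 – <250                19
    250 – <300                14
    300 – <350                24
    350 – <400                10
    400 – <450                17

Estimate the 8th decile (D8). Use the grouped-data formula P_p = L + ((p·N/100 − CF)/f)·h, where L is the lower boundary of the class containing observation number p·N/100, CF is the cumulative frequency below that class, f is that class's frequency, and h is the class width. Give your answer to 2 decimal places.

N = 84; target position k = 80/100 · 84 = 67.2.
Cumulative frequencies: 19, 33, 57, 67, 84.
Observation 67.2 falls in the class 400 – <450.
L = 400, CF = 67, f = 17, h = 50.
P80 = 400 + ((67.2 − 67)/17)·50 = 400 + 0.588235 = 400.588.

400.59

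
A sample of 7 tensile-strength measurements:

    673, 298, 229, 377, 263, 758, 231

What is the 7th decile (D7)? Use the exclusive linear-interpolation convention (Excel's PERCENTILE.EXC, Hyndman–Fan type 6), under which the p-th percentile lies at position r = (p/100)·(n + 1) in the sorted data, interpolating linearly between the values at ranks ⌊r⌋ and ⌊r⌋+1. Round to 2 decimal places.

554.60

Sorted: 229, 231, 263, 298, 377, 673, 758.
n = 7.
r = (70/100)·(7 + 1) = 5.6.
Rank 5 is 377 and rank 6 is 673.
Interpolate: 377 + 0.6·(673 − 377) = 377 + 0.6·296 = 554.6.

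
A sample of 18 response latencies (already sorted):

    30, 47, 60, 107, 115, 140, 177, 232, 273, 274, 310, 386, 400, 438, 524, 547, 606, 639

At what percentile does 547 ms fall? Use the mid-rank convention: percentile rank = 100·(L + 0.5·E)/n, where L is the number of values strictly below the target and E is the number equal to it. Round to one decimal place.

86.1

Count below 547: L = 15; count equal: E = 1; n = 18.
Percentile rank = 100·(15 + 0.5·1)/18 = 100·15.5/18 = 86.11.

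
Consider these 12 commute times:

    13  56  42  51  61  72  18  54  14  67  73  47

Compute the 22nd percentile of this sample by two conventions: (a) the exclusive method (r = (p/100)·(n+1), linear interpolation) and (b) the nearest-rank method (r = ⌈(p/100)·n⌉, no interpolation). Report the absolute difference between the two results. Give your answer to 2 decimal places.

Sorted: 13, 14, 18, 42, 47, 51, 54, 56, 61, 67, 72, 73.
n = 12.
(a) r = 2.86; between ranks 2 (14) and 3 (18): 17.44.
(b) the nearest-rank method: rank 3 → 18.
|17.44 − 18| = 0.56.

0.56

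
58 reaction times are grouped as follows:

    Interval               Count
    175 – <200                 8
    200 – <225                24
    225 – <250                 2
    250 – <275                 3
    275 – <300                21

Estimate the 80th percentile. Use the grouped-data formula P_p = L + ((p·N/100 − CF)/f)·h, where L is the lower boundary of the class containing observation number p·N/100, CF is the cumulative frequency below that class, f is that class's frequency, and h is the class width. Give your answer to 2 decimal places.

N = 58; target position k = 80/100 · 58 = 46.4.
Cumulative frequencies: 8, 32, 34, 37, 58.
Observation 46.4 falls in the class 275 – <300.
L = 275, CF = 37, f = 21, h = 25.
P80 = 275 + ((46.4 − 37)/21)·25 = 275 + 11.1905 = 286.19.

286.19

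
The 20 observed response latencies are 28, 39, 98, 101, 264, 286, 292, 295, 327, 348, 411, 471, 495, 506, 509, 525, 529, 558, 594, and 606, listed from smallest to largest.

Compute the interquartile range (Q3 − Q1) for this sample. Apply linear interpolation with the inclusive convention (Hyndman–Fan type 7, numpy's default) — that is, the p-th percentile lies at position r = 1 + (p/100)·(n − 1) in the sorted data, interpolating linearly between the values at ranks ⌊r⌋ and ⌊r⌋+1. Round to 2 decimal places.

n = 20.
P25: r = 5.75; ranks 5–6 are 264, 286; interpolating gives 280.5.
P75: r = 15.25; ranks 15–16 are 509, 525; interpolating gives 513.
Difference: 513 − 280.5 = 232.5.

232.50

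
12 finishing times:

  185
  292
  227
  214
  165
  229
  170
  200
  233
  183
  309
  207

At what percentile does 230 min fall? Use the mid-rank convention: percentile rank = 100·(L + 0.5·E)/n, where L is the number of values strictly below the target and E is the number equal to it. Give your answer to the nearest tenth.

Sorted: 165, 170, 183, 185, 200, 207, 214, 227, 229, 233, 292, 309.
Count below 230: L = 9; count equal: E = 0; n = 12.
Percentile rank = 100·(9 + 0.5·0)/12 = 100·9/12 = 75.

75.0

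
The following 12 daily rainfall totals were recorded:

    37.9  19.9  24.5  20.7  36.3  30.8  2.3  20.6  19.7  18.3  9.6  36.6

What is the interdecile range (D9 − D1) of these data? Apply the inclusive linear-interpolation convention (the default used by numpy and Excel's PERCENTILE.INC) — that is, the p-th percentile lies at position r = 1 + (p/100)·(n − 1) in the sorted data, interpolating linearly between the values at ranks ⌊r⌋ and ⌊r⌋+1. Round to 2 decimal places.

Sorted: 2.3, 9.6, 18.3, 19.7, 19.9, 20.6, 20.7, 24.5, 30.8, 36.3, 36.6, 37.9.
n = 12.
P10: r = 2.1; ranks 2–3 are 9.6, 18.3; interpolating gives 10.47.
P90: r = 10.9; ranks 10–11 are 36.3, 36.6; interpolating gives 36.57.
Difference: 36.57 − 10.47 = 26.1.

26.10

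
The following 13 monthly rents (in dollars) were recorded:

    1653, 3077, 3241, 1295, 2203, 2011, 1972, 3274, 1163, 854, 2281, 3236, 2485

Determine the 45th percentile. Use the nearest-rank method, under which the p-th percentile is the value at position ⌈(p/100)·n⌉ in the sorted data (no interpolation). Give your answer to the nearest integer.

2011

Sorted: 854, 1163, 1295, 1653, 1972, 2011, 2203, 2281, 2485, 3077, 3236, 3241, 3274.
n = 13.
Position = ⌈45/100 · 13⌉ = ⌈5.85⌉ = 6.
The value at rank 6 is 2011.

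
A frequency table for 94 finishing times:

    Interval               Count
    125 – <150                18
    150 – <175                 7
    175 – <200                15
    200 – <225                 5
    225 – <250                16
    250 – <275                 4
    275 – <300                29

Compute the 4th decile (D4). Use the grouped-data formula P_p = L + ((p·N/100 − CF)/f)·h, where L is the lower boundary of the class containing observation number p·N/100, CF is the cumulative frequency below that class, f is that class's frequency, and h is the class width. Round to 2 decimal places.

N = 94; target position k = 40/100 · 94 = 37.6.
Cumulative frequencies: 18, 25, 40, 45, 61, 65, 94.
Observation 37.6 falls in the class 175 – <200.
L = 175, CF = 25, f = 15, h = 25.
P40 = 175 + ((37.6 − 25)/15)·25 = 175 + 21 = 196.

196.00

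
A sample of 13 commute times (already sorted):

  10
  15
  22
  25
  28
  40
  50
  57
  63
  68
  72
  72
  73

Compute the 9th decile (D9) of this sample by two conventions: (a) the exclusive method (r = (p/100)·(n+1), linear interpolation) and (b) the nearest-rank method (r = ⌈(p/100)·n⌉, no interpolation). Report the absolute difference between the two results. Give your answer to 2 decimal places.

n = 13.
(a) r = 12.6; between ranks 12 (72) and 13 (73): 72.6.
(b) the nearest-rank method: rank 12 → 72.
|72.6 − 72| = 0.6.

0.60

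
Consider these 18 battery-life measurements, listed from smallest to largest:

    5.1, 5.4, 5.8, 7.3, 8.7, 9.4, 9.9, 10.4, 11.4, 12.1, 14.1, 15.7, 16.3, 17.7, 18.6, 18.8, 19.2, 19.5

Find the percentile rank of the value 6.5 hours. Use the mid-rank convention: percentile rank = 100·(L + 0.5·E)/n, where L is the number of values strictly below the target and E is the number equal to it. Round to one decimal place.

16.7

Count below 6.5: L = 3; count equal: E = 0; n = 18.
Percentile rank = 100·(3 + 0.5·0)/18 = 100·3/18 = 16.67.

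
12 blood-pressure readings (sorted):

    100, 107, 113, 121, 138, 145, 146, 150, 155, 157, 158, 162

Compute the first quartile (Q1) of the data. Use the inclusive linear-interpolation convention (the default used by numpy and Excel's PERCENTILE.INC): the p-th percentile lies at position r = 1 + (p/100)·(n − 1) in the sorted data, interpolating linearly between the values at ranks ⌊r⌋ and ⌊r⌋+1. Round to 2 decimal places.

119.00

n = 12.
r = 1 + (25/100)·(12 − 1) = 1 + 2.75 = 3.75.
Rank 3 is 113 and rank 4 is 121.
Interpolate: 113 + 0.75·(121 − 113) = 113 + 0.75·8 = 119.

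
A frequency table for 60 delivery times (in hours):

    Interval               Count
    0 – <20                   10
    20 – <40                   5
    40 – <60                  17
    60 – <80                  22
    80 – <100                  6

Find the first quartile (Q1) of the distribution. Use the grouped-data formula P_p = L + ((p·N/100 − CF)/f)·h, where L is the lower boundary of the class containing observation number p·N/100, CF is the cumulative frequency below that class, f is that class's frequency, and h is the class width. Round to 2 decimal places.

N = 60; target position k = 25/100 · 60 = 15.
Cumulative frequencies: 10, 15, 32, 54, 60.
Observation 15 falls in the class 20 – <40.
L = 20, CF = 10, f = 5, h = 20.
P25 = 20 + ((15 − 10)/5)·20 = 20 + 20 = 40.

40.00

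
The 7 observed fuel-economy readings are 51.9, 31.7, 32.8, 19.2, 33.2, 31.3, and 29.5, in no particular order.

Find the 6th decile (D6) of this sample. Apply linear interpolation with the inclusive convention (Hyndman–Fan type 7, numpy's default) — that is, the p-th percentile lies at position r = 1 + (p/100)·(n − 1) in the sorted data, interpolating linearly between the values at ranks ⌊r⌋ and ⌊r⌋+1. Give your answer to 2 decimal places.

Sorted: 19.2, 29.5, 31.3, 31.7, 32.8, 33.2, 51.9.
n = 7.
r = 1 + (60/100)·(7 − 1) = 1 + 3.6 = 4.6.
Rank 4 is 31.7 and rank 5 is 32.8.
Interpolate: 31.7 + 0.6·(32.8 − 31.7) = 31.7 + 0.6·1.1 = 32.36.

32.36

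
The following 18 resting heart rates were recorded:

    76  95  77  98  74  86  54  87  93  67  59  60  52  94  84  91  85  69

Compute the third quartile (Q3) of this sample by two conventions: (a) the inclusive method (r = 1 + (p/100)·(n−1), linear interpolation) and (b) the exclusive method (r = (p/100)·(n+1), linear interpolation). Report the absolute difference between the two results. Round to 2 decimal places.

Sorted: 52, 54, 59, 60, 67, 69, 74, 76, 77, 84, 85, 86, 87, 91, 93, 94, 95, 98.
n = 18.
(a) r = 13.75; between ranks 13 (87) and 14 (91): 90.
(b) r = 14.25; between ranks 14 (91) and 15 (93): 91.5.
|90 − 91.5| = 1.5.

1.50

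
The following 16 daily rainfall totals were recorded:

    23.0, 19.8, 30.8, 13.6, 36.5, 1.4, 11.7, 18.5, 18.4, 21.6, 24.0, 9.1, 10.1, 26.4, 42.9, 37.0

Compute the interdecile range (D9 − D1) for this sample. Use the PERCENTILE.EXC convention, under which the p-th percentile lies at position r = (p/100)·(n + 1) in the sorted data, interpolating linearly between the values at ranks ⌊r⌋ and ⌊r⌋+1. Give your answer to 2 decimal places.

Sorted: 1.4, 9.1, 10.1, 11.7, 13.6, 18.4, 18.5, 19.8, 21.6, 23.0, 24.0, 26.4, 30.8, 36.5, 37.0, 42.9.
n = 16.
P10: r = 1.7; ranks 1–2 are 1.4, 9.1; interpolating gives 6.79.
P90: r = 15.3; ranks 15–16 are 37.0, 42.9; interpolating gives 38.77.
Difference: 38.77 − 6.79 = 31.98.

31.98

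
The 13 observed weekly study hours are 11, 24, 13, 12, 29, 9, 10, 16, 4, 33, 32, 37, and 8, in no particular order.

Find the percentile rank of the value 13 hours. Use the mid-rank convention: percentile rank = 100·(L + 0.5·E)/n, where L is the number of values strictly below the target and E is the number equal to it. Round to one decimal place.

50.0

Sorted: 4, 8, 9, 10, 11, 12, 13, 16, 24, 29, 32, 33, 37.
Count below 13: L = 6; count equal: E = 1; n = 13.
Percentile rank = 100·(6 + 0.5·1)/13 = 100·6.5/13 = 50.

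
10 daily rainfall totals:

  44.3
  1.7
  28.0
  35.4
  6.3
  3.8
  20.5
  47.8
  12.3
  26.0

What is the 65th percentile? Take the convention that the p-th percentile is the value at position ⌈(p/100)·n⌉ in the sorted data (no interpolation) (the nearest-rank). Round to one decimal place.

28.0

Sorted: 1.7, 3.8, 6.3, 12.3, 20.5, 26.0, 28.0, 35.4, 44.3, 47.8.
n = 10.
Position = ⌈65/100 · 10⌉ = ⌈6.5⌉ = 7.
The value at rank 7 is 28.0.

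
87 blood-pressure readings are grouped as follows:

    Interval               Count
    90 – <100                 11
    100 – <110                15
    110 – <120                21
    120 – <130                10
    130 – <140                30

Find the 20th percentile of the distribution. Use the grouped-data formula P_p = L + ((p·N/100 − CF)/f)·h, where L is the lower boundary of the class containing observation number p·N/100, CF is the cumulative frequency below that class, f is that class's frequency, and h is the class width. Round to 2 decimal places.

N = 87; target position k = 20/100 · 87 = 17.4.
Cumulative frequencies: 11, 26, 47, 57, 87.
Observation 17.4 falls in the class 100 – <110.
L = 100, CF = 11, f = 15, h = 10.
P20 = 100 + ((17.4 − 11)/15)·10 = 100 + 4.26667 = 104.267.

104.27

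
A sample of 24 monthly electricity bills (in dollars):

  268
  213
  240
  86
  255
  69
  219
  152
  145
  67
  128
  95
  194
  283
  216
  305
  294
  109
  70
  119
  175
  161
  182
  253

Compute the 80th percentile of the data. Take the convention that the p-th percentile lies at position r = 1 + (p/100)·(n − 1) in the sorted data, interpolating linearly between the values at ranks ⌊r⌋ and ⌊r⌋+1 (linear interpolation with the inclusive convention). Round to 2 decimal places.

253.80

Sorted: 67, 69, 70, 86, 95, 109, 119, 128, 145, 152, 161, 175, 182, 194, 213, 216, 219, 240, 253, 255, 268, 283, 294, 305.
n = 24.
r = 1 + (80/100)·(24 − 1) = 1 + 18.4 = 19.4.
Rank 19 is 253 and rank 20 is 255.
Interpolate: 253 + 0.4·(255 − 253) = 253 + 0.4·2 = 253.8.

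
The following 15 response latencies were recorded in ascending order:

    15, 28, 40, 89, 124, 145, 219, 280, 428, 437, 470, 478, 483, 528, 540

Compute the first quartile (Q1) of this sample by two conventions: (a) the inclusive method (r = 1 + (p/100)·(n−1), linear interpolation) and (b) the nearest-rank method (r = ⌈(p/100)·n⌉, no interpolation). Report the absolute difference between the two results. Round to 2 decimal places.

n = 15.
(a) r = 4.5; between ranks 4 (89) and 5 (124): 106.5.
(b) the nearest-rank method: rank 4 → 89.
|106.5 − 89| = 17.5.

17.50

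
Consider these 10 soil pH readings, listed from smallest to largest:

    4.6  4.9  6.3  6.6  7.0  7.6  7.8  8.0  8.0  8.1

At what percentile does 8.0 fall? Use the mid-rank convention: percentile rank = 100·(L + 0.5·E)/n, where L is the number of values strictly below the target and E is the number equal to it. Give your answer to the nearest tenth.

80.0

Count below 8.0: L = 7; count equal: E = 2; n = 10.
Percentile rank = 100·(7 + 0.5·2)/10 = 100·8/10 = 80.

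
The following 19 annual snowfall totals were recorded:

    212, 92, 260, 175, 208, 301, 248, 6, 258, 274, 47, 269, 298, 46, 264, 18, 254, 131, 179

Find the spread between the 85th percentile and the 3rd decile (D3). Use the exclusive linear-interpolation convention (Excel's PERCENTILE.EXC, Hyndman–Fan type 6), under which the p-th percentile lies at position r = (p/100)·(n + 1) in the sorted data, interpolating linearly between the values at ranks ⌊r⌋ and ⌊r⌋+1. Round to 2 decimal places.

143.00

Sorted: 6, 18, 46, 47, 92, 131, 175, 179, 208, 212, 248, 254, 258, 260, 264, 269, 274, 298, 301.
n = 19.
P30: r = 6 (integer) → 131.
P85: r = 17 (integer) → 274.
Difference: 274 − 131 = 143.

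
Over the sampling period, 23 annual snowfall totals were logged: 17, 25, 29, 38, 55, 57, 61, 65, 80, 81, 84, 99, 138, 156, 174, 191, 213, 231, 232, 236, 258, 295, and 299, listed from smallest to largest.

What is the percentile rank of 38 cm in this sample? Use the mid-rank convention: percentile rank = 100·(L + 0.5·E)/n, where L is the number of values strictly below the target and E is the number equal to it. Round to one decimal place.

Count below 38: L = 3; count equal: E = 1; n = 23.
Percentile rank = 100·(3 + 0.5·1)/23 = 100·3.5/23 = 15.22.

15.2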